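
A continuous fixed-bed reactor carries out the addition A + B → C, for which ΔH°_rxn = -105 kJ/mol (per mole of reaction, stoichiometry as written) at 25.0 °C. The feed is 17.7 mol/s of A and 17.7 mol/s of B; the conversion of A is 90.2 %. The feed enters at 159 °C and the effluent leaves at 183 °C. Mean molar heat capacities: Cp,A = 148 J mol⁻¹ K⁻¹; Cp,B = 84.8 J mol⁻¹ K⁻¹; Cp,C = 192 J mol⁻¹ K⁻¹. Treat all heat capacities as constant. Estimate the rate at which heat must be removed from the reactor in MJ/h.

Extent of reaction ξ = 0.902 × 17.7 = 15.965 mol/s
Reaction term: ξ·ΔH°_rxn = 15.965 × -105 = -1676.4 kJ/s
Sensible, feed 159→25 °C: -552.16 kJ/s
Outlet flows (mol/s): A 1.7346, B 1.7346, C 15.965
Sensible, products 25→183 °C: 548.13 kJ/s
Q = ΔH = -1680.4 kJ/s = -1680.4 kW
Heat removed = 6049.4 MJ/h

Q_out = 6050 MJ/h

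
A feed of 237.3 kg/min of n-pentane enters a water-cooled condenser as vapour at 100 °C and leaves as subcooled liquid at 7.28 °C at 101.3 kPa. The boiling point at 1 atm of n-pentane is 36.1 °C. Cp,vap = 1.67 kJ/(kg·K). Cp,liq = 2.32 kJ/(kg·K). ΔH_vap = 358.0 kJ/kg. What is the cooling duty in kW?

Q_c = 2100 kW

vapour 100→36.1 °C: -106.71 kJ/kg
condensation at 36.1 °C: -358 kJ/kg
liquid 36.1→7.28 °C: -66.862 kJ/kg
Δh = -106.71 + -358 + -66.862 = -531.58 kJ/kg
Q = ṁ·Δh = 237.3 kg/min × -531.58 kJ/kg = -126140 kJ/min
|Q| = 2102.4 kW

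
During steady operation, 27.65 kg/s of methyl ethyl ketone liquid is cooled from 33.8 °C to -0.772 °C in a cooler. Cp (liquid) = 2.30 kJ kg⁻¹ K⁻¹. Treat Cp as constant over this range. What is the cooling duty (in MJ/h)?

Q_c = 7910 MJ/h

Q = ṁ·Cp·ΔT = 27.65 × 2.30 × (-0.772 − 33.8) = -2198.6 kJ/s
Cooling duty = 7915 MJ/h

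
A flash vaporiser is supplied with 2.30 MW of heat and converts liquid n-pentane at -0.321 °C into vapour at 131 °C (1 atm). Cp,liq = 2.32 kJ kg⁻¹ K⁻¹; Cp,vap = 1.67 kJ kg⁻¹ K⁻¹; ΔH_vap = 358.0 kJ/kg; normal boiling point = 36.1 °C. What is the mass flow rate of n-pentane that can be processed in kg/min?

Δh = 2.32×(36.1−-0.321) + 358.0 + 1.67×(131−36.1) = 600.98 kJ/kg
Q = 2.30 MW = 2300 kJ/s = 138000 kJ/min
ṁ = Q/Δh = 138000 / 600.98 = 229.63 kg/min

ṁ = 230 kg/min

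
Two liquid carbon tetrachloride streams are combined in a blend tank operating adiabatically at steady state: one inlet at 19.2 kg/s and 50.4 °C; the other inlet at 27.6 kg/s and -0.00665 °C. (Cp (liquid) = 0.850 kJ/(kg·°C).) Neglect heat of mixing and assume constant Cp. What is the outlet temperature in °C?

T_out = 20.7 °C

No heat crosses the boundary, so H_out = H_in.
Σ ṁᵢCp,ᵢTᵢ = 19.2×0.850×50.4 + 27.6×0.850×-0.00665 = 822.37
Σ ṁᵢCp,ᵢ = 19.2×0.850 + 27.6×0.850 = 39.78
T_out = 822.37 / 39.78 = 20.673 °C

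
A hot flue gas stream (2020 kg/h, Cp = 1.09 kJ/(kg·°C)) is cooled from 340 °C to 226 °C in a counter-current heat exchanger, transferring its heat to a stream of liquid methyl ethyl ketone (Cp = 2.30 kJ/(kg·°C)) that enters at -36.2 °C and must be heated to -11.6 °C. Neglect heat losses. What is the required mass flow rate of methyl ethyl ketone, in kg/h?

ṁ_c = 4440 kg/h

Heat released by hot stream: Q = 2020 × 1.09 × (340 − 226) = 251010 kJ/h
Energy balance on cold side (adiabatic exchanger): Q = ṁ_c·Cp_c·(T_c,out − T_c,in)
ṁ_c = 251010 / [2.30 × (-11.6 − -36.2)] = 4436.3 kg/h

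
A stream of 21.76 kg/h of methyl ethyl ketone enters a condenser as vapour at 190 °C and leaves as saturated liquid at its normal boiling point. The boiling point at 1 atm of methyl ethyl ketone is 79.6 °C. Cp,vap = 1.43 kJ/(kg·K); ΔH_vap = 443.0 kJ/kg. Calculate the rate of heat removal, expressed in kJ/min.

vapour 190→79.6 °C: -157.87 kJ/kg
condensation at 79.6 °C: -443 kJ/kg
Δh = -157.87 + -443 = -600.87 kJ/kg
Q = ṁ·Δh = 21.76 kg/h × -600.87 kJ/kg = -13075 kJ/h
|Q| = 3.6319 kW = 217.92 kJ/min

Q_c = 218 kJ/min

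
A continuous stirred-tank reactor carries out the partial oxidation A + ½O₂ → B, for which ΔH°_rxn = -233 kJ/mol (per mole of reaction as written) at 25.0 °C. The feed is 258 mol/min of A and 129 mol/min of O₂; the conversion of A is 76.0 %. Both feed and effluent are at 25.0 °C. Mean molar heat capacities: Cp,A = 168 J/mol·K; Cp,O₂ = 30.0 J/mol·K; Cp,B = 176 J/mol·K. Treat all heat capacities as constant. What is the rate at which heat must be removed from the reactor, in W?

Q_out = 761000 W

Extent of reaction ξ = 0.760 × 258 = 196.08 mol/min
Reaction term: ξ·ΔH°_rxn = 196.08 × -233 = -45687 kJ/min
Q = ΔH = -45687 kJ/min = -761.44 kW
Heat removed = 761440 W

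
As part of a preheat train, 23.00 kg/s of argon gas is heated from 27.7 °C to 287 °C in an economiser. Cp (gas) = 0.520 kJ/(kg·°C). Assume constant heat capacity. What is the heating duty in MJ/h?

Q = 11200 MJ/h

Q = ṁ·Cp·ΔT = 23.00 × 0.520 × (287 − 27.7) = 3101.2 kJ/s
Heating duty = 11164 MJ/h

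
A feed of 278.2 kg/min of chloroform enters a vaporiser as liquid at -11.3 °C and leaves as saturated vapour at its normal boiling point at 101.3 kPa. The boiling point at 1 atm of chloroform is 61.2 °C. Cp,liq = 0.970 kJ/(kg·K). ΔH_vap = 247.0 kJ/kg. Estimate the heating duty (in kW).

Q = 1470 kW

liquid -11.3→61.2 °C: 70.325 kJ/kg
vaporisation at 61.2 °C: 247 kJ/kg
Δh = 70.325 + 247 = 317.32 kJ/kg
Q = ṁ·Δh = 278.2 kg/min × 317.32 kJ/kg = 88280 kJ/min
|Q| = 1471.3 kW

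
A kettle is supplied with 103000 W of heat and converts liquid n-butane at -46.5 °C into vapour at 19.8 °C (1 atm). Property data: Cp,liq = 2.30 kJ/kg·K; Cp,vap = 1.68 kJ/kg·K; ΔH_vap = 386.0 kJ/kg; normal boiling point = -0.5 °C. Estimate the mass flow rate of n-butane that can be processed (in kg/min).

ṁ = 11.8 kg/min

Δh = 2.30×(-0.5−-46.5) + 386.0 + 1.68×(19.8−-0.5) = 525.9 kJ/kg
Q = 103000 W = 103 kJ/s = 6180 kJ/min
ṁ = Q/Δh = 6180 / 525.9 = 11.751 kg/min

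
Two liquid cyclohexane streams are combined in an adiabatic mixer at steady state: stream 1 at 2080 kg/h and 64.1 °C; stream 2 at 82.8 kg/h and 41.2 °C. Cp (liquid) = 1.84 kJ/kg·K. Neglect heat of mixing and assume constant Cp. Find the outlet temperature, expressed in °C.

T_out = 63.2 °C

No heat crosses the boundary, so H_out = H_in.
Σ ṁᵢCp,ᵢTᵢ = 2080×1.84×64.1 + 82.8×1.84×41.2 = 251600
Σ ṁᵢCp,ᵢ = 2080×1.84 + 82.8×1.84 = 3979.6
T_out = 251600 / 3979.6 = 63.223 °C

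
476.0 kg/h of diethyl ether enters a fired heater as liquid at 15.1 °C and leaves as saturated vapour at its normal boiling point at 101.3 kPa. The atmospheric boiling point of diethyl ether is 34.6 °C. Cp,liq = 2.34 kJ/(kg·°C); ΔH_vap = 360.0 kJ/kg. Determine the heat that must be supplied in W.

Q = 53600 W

liquid 15.1→34.6 °C: 45.63 kJ/kg
vaporisation at 34.6 °C: 360 kJ/kg
Δh = 45.63 + 360 = 405.63 kJ/kg
Q = ṁ·Δh = 476.0 kg/h × 405.63 kJ/kg = 193080 kJ/h
|Q| = 53.633 kW = 53633 W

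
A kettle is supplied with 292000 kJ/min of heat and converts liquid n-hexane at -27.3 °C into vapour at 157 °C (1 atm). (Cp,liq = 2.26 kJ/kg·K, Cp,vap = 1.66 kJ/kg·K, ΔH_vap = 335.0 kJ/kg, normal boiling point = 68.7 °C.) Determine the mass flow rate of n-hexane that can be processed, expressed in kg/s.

ṁ = 6.97 kg/s

Δh = 2.26×(68.7−-27.3) + 335.0 + 1.66×(157−68.7) = 698.54 kJ/kg
Q = 292000 kJ/min = 4866.7 kJ/s = 4866.7 kJ/s
ṁ = Q/Δh = 4866.7 / 698.54 = 6.9669 kg/s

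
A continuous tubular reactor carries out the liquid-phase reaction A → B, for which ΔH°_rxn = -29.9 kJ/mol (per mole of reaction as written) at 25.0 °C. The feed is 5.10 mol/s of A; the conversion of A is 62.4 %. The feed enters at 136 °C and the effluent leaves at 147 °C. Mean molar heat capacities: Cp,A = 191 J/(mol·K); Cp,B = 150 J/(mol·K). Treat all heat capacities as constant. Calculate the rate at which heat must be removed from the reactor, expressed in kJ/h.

Q_out = 361000 kJ/h

Extent of reaction ξ = 0.624 × 5.10 = 3.1824 mol/s
Reaction term: ξ·ΔH°_rxn = 3.1824 × -29.9 = -95.154 kJ/s
Sensible, feed 136→25 °C: -108.13 kJ/s
Outlet flows (mol/s): A 1.9176, B 3.1824
Sensible, products 25→147 °C: 102.92 kJ/s
Q = ΔH = -100.36 kJ/s = -100.36 kW
Heat removed = 361290 kJ/h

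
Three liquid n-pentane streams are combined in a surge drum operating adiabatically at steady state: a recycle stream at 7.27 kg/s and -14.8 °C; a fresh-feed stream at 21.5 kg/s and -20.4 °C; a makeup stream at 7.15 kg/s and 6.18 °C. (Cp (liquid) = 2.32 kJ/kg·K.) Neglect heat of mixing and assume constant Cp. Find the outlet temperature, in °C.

T_out = -14.0 °C

Adiabatic, steady state ⇒ Σ ṁᵢCp,ᵢ(T_out − Tᵢ) = 0
Σ ṁᵢCp,ᵢTᵢ = 7.27×2.32×-14.8 + 21.5×2.32×-20.4 + 7.15×2.32×6.18 = -1164.7
Σ ṁᵢCp,ᵢ = 7.27×2.32 + 21.5×2.32 + 7.15×2.32 = 83.334
T_out = -1164.7 / 83.334 = -13.976 °C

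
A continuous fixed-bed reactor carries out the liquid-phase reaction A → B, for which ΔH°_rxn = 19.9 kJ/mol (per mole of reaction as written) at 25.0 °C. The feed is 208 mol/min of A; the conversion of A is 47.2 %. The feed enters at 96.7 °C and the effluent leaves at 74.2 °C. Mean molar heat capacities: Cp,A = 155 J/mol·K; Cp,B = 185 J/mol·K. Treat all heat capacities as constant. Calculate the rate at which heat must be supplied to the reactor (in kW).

Extent of reaction ξ = 0.472 × 208 = 98.176 mol/min
Reaction term: ξ·ΔH°_rxn = 98.176 × 19.9 = 1953.7 kJ/min
Sensible, feed 96.7→25 °C: -2311.6 kJ/min
Outlet flows (mol/min): A 109.82, B 98.176
Sensible, products 25→74.2 °C: 1731.1 kJ/min
Q = ΔH = 1373.2 kJ/min = 22.887 kW
Heat supplied = 22.887 kW

Q_in = 22.9 kW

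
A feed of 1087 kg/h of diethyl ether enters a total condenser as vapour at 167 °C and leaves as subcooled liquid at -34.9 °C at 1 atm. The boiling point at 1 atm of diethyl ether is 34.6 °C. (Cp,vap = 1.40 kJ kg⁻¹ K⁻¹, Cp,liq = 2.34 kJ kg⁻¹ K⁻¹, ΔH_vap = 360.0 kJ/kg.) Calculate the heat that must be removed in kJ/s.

vapour 167→34.6 °C: -185.36 kJ/kg
condensation at 34.6 °C: -360 kJ/kg
liquid 34.6→-34.9 °C: -162.63 kJ/kg
Δh = -185.36 + -360 + -162.63 = -707.99 kJ/kg
Q = ṁ·Δh = 1087 kg/h × -707.99 kJ/kg = -769590 kJ/h
|Q| = 213.77 kW

Q_c = 214 kJ/s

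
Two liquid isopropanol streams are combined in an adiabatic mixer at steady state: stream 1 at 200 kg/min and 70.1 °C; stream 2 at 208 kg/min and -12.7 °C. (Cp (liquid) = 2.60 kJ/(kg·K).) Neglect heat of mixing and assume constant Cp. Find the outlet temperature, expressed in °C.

No heat crosses the boundary, so H_out = H_in.
Σ ṁᵢCp,ᵢTᵢ = 200×2.60×70.1 + 208×2.60×-12.7 = 29584
Σ ṁᵢCp,ᵢ = 200×2.60 + 208×2.60 = 1060.8
T_out = 29584 / 1060.8 = 27.888 °C

T_out = 27.9 °C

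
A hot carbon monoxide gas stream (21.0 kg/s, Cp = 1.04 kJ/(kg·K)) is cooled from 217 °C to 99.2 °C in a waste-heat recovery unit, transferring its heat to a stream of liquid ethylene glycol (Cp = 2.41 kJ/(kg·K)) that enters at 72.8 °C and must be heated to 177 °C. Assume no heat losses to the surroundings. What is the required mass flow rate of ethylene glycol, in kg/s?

Heat released by hot stream: Q = 21.0 × 1.04 × (217 − 99.2) = 2572.8 kJ/s
Energy balance on cold side (adiabatic exchanger): Q = ṁ_c·Cp_c·(T_c,out − T_c,in)
ṁ_c = 2572.8 / [2.41 × (177 − 72.8)] = 10.245 kg/s

ṁ_c = 10.2 kg/s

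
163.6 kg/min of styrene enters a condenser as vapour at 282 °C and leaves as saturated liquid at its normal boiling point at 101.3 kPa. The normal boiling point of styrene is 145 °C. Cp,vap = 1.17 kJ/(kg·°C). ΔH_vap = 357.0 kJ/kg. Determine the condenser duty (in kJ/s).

Q_c = 1410 kJ/s

vapour 282→145 °C: -160.29 kJ/kg
condensation at 145 °C: -357 kJ/kg
Δh = -160.29 + -357 = -517.29 kJ/kg
Q = ṁ·Δh = 163.6 kg/min × -517.29 kJ/kg = -84629 kJ/min
|Q| = 1410.5 kW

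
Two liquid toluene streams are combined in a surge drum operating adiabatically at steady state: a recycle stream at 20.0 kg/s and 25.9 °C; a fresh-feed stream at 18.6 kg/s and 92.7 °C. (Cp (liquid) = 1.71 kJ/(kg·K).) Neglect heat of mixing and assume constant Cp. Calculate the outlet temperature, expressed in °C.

T_out = 58.1 °C

No heat crosses the boundary, so H_out = H_in.
Σ ṁᵢCp,ᵢTᵢ = 20.0×1.71×25.9 + 18.6×1.71×92.7 = 3834.2
Σ ṁᵢCp,ᵢ = 20.0×1.71 + 18.6×1.71 = 66.006
T_out = 3834.2 / 66.006 = 58.089 °C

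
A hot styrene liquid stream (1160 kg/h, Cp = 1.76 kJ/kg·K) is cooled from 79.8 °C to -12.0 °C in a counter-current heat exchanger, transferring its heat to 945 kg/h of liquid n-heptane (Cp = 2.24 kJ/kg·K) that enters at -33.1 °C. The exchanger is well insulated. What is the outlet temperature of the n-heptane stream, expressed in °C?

Heat released by hot stream: Q = 1160 × 1.76 × (79.8 − -12.0) = 187420 kJ/h
Energy balance on cold side (adiabatic exchanger): Q = ṁ_c·Cp_c·(T_c,out − T_c,in)
T_c,out = -33.1 + 187420/(945 × 2.24) = 55.439 °C

T_c,out = 55.4 °C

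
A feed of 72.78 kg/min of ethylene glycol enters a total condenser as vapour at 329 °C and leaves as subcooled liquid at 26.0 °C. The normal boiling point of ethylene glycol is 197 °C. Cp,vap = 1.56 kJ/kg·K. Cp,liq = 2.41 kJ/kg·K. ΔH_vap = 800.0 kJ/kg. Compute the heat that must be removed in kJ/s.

Q_c = 1720 kJ/s

vapour 329→197 °C: -205.92 kJ/kg
condensation at 197 °C: -800 kJ/kg
liquid 197→26.0 °C: -412.11 kJ/kg
Δh = -205.92 + -800 + -412.11 = -1418 kJ/kg
Q = ṁ·Δh = 72.78 kg/min × -1418 kJ/kg = -103200 kJ/min
|Q| = 1720.1 kW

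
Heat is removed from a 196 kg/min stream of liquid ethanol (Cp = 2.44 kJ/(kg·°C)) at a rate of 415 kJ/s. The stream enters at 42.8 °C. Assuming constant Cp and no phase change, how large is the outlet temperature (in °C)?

Q = 415 kJ/s = 24900 kJ/min
ΔT = Q/(ṁ·Cp) = 24900/(196×2.44) = 52.066 K
T_out = 42.8 − 52.066 = -9.2659 °C

T_out = -9.27 °C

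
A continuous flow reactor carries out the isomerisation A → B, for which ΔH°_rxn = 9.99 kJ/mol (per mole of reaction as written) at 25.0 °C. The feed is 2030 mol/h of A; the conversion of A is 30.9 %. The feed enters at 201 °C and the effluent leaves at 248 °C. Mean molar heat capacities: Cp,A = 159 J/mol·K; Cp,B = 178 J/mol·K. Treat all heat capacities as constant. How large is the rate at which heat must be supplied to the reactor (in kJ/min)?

Q_in = 402 kJ/min

Extent of reaction ξ = 0.309 × 2030 = 627.27 mol/h
Reaction term: ξ·ΔH°_rxn = 627.27 × 9.99 = 6266.4 kJ/h
Sensible, feed 201→25 °C: -56808 kJ/h
Outlet flows (mol/h): A 1402.7, B 627.27
Sensible, products 25→248 °C: 74635 kJ/h
Q = ΔH = 24094 kJ/h = 6.6929 kW
Heat supplied = 401.57 kJ/min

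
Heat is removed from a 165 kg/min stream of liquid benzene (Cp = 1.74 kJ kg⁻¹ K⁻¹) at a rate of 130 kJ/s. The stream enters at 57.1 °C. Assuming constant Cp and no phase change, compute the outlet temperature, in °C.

T_out = 29.9 °C

Q = 130 kJ/s = 7800 kJ/min
ΔT = Q/(ṁ·Cp) = 7800/(165×1.74) = 27.168 K
T_out = 57.1 − 27.168 = 29.932 °C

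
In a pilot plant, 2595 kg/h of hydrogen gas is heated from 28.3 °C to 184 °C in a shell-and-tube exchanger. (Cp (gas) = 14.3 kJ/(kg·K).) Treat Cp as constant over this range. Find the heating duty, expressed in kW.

Q = ṁ·Cp·ΔT = 2595 × 14.3 × (184 − 28.3) = 5.7778e+06 kJ/h
Converting: 5.7778e+06 / 3600 s = 1604.9 kW

Q = 1600 kW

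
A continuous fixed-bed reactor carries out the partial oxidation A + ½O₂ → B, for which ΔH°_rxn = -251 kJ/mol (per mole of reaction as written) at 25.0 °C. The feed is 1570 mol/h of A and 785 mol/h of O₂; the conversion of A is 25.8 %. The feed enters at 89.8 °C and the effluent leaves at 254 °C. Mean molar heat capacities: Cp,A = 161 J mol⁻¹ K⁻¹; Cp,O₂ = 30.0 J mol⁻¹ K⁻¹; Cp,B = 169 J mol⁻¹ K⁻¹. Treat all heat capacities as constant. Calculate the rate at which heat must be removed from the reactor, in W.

Q_out = 15800 W

Extent of reaction ξ = 0.258 × 1570 = 405.06 mol/h
Reaction term: ξ·ΔH°_rxn = 405.06 × -251 = -101670 kJ/h
Sensible, feed 89.8→25 °C: -17906 kJ/h
Outlet flows (mol/h): A 1164.9, O₂ 582.47, B 405.06
Sensible, products 25→254 °C: 62628 kJ/h
Q = ΔH = -56948 kJ/h = -15.819 kW
Heat removed = 15819 W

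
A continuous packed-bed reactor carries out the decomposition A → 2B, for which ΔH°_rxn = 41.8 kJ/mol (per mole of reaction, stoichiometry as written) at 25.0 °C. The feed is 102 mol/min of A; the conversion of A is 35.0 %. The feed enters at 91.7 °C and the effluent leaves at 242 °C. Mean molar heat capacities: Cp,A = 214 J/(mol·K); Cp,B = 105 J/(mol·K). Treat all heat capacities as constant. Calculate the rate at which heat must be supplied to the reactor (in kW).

Extent of reaction ξ = 0.350 × 102 = 35.7 mol/min
Reaction term: ξ·ΔH°_rxn = 35.7 × 41.8 = 1492.3 kJ/min
Sensible, feed 91.7→25 °C: -1455.9 kJ/min
Outlet flows (mol/min): A 66.3, B 71.4
Sensible, products 25→242 °C: 4705.7 kJ/min
Q = ΔH = 4742 kJ/min = 79.034 kW
Heat supplied = 79.034 kW

Q_in = 79.0 kW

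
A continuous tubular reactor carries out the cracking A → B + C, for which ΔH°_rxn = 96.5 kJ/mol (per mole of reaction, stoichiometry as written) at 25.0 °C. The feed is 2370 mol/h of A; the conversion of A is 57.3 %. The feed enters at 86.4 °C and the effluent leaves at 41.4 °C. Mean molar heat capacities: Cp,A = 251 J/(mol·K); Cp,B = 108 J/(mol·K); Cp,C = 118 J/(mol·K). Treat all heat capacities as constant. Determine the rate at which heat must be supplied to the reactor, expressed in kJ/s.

Q_in = 28.8 kJ/s

Extent of reaction ξ = 0.573 × 2370 = 1358 mol/h
Reaction term: ξ·ΔH°_rxn = 1358 × 96.5 = 131050 kJ/h
Sensible, feed 86.4→25 °C: -36525 kJ/h
Outlet flows (mol/h): A 1012, B 1358, C 1358
Sensible, products 25→41.4 °C: 9199.1 kJ/h
Q = ΔH = 103720 kJ/h = 28.812 kW
Heat supplied = 28.812 kJ/s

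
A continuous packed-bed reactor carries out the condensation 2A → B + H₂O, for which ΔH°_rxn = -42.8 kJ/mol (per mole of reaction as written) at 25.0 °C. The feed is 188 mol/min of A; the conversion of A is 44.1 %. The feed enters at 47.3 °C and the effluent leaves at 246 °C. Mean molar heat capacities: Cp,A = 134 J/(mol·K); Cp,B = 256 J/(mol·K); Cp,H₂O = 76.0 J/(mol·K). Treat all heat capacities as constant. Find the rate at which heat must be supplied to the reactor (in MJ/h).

Extent of reaction ξ = 0.441 × 188 / 2 = 41.454 mol/min
Reaction term: ξ·ΔH°_rxn = 41.454 × -42.8 = -1774.2 kJ/min
Sensible, feed 47.3→25 °C: -561.78 kJ/min
Outlet flows (mol/min): A 105.09, B 41.454, H₂O 41.454
Sensible, products 25→246 °C: 6153.8 kJ/min
Q = ΔH = 3817.7 kJ/min = 63.629 kW
Heat supplied = 229.06 MJ/h

Q_in = 229 MJ/h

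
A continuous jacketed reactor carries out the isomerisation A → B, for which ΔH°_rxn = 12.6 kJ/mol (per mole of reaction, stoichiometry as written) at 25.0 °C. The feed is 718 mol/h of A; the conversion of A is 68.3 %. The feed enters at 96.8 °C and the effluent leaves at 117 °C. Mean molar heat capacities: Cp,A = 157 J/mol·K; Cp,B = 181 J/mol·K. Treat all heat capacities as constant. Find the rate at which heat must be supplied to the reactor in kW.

Extent of reaction ξ = 0.683 × 718 = 490.39 mol/h
Reaction term: ξ·ΔH°_rxn = 490.39 × 12.6 = 6179 kJ/h
Sensible, feed 96.8→25 °C: -8093.7 kJ/h
Outlet flows (mol/h): A 227.61, B 490.39
Sensible, products 25→117 °C: 11454 kJ/h
Q = ΔH = 9538.8 kJ/h = 2.6497 kW
Heat supplied = 2.6497 kW

Q_in = 2.65 kW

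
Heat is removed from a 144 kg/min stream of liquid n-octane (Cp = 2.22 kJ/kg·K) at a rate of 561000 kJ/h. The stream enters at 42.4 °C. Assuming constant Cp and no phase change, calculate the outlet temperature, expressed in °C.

T_out = 13.2 °C

Q = 561000 kJ/h = 9350 kJ/min
ΔT = Q/(ṁ·Cp) = 9350/(144×2.22) = 29.248 K
T_out = 42.4 − 29.248 = 13.152 °C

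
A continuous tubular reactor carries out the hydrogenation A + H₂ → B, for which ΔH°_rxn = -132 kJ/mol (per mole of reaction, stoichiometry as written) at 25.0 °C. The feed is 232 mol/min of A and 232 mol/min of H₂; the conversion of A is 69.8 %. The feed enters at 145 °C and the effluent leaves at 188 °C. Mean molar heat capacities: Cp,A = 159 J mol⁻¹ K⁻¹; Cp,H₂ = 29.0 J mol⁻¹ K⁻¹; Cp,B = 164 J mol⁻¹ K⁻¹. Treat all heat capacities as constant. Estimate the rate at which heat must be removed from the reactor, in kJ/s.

Extent of reaction ξ = 0.698 × 232 = 161.94 mol/min
Reaction term: ξ·ΔH°_rxn = 161.94 × -132 = -21376 kJ/min
Sensible, feed 145→25 °C: -5233.9 kJ/min
Outlet flows (mol/min): A 70.064, H₂ 70.064, B 161.94
Sensible, products 25→188 °C: 6475.9 kJ/min
Q = ΔH = -20134 kJ/min = -335.56 kW
Heat removed = 335.56 kJ/s

Q_out = 336 kJ/s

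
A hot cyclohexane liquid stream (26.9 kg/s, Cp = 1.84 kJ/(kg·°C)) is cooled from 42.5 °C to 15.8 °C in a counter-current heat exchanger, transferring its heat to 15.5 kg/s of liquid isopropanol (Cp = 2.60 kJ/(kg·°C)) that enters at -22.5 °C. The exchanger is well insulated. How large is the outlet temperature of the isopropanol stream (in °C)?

Heat released by hot stream: Q = 26.9 × 1.84 × (42.5 − 15.8) = 1321.5 kJ/s
Energy balance on cold side (adiabatic exchanger): Q = ṁ_c·Cp_c·(T_c,out − T_c,in)
T_c,out = -22.5 + 1321.5/(15.5 × 2.60) = 10.293 °C

T_c,out = 10.3 °C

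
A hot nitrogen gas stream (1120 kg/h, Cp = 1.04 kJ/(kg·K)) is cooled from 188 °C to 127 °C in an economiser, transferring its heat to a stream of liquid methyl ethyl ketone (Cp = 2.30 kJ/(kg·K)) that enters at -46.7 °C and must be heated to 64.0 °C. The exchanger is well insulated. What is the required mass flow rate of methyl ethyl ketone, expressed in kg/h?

Heat released by hot stream: Q = 1120 × 1.04 × (188 − 127) = 71053 kJ/h
Energy balance on cold side (adiabatic exchanger): Q = ṁ_c·Cp_c·(T_c,out − T_c,in)
ṁ_c = 71053 / [2.30 × (64.0 − -46.7)] = 279.07 kg/h

ṁ_c = 279 kg/h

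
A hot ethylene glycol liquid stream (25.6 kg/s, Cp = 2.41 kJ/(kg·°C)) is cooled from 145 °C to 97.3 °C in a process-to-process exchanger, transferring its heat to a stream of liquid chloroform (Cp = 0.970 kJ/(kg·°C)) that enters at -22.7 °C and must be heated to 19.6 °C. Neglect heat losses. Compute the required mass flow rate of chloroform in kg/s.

Heat released by hot stream: Q = 25.6 × 2.41 × (145 − 97.3) = 2942.9 kJ/s
Energy balance on cold side (adiabatic exchanger): Q = ṁ_c·Cp_c·(T_c,out − T_c,in)
ṁ_c = 2942.9 / [0.970 × (19.6 − -22.7)] = 71.724 kg/s

ṁ_c = 71.7 kg/s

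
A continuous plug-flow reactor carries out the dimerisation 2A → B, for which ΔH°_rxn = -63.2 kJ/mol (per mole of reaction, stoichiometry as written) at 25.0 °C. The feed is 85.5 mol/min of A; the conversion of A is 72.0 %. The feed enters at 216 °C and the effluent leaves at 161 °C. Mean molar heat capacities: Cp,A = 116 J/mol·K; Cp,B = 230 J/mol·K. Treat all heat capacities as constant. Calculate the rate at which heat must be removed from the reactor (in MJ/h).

Extent of reaction ξ = 0.720 × 85.5 / 2 = 30.78 mol/min
Reaction term: ξ·ΔH°_rxn = 30.78 × -63.2 = -1945.3 kJ/min
Sensible, feed 216→25 °C: -1894.3 kJ/min
Outlet flows (mol/min): A 23.94, B 30.78
Sensible, products 25→161 °C: 1340.5 kJ/min
Q = ΔH = -2499.2 kJ/min = -41.653 kW
Heat removed = 149.95 MJ/h

Q_out = 150 MJ/h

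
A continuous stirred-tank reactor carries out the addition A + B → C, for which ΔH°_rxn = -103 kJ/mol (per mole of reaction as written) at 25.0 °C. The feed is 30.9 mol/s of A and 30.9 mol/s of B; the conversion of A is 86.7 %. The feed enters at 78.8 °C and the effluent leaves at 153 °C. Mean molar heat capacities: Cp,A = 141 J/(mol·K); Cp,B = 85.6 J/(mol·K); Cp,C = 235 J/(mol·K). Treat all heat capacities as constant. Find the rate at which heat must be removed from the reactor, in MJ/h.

Extent of reaction ξ = 0.867 × 30.9 = 26.79 mol/s
Reaction term: ξ·ΔH°_rxn = 26.79 × -103 = -2759.4 kJ/s
Sensible, feed 78.8→25 °C: -376.7 kJ/s
Outlet flows (mol/s): A 4.1097, B 4.1097, C 26.79
Sensible, products 25→153 °C: 925.05 kJ/s
Q = ΔH = -2211.1 kJ/s = -2211.1 kW
Heat removed = 7959.8 MJ/h

Q_out = 7960 MJ/h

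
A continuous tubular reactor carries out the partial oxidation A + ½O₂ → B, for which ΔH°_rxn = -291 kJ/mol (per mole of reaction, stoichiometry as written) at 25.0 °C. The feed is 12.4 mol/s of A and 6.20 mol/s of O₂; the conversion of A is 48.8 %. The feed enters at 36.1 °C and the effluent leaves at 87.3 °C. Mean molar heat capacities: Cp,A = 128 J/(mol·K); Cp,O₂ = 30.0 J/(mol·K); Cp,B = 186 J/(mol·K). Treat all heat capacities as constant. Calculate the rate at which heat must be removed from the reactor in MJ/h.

Q_out = 5950 MJ/h

Extent of reaction ξ = 0.488 × 12.4 = 6.0512 mol/s
Reaction term: ξ·ΔH°_rxn = 6.0512 × -291 = -1760.9 kJ/s
Sensible, feed 36.1→25 °C: -19.683 kJ/s
Outlet flows (mol/s): A 6.3488, O₂ 3.1744, B 6.0512
Sensible, products 25→87.3 °C: 126.68 kJ/s
Q = ΔH = -1653.9 kJ/s = -1653.9 kW
Heat removed = 5954 MJ/h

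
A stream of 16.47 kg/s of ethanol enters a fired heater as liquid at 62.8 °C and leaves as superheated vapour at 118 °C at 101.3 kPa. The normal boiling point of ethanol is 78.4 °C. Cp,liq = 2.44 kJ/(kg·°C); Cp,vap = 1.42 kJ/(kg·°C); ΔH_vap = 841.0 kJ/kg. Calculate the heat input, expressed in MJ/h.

liquid 62.8→78.4 °C: 38.064 kJ/kg
vaporisation at 78.4 °C: 841 kJ/kg
vapour 78.4→118 °C: 56.232 kJ/kg
Δh = 38.064 + 841 + 56.232 = 935.3 kJ/kg
Q = ṁ·Δh = 16.47 kg/s × 935.3 kJ/kg = 15404 kJ/s
|Q| = 15404 kW = 55456 MJ/h

Q = 55500 MJ/h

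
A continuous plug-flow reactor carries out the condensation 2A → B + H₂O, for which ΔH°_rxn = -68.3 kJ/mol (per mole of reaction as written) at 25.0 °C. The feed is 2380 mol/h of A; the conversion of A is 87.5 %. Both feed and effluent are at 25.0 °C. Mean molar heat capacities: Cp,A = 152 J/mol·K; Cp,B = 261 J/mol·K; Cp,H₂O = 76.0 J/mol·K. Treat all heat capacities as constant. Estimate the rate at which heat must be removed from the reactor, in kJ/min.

Extent of reaction ξ = 0.875 × 2380 / 2 = 1041.2 mol/h
Reaction term: ξ·ΔH°_rxn = 1041.2 × -68.3 = -71117 kJ/h
Q = ΔH = -71117 kJ/h = -19.755 kW
Heat removed = 1185.3 kJ/min

Q_out = 1190 kJ/min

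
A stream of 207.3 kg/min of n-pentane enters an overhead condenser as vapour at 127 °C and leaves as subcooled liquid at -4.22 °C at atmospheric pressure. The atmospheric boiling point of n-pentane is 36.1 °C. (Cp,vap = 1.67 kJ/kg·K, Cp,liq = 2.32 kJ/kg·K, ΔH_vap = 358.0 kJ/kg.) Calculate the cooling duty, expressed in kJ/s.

Q_c = 2080 kJ/s

vapour 127→36.1 °C: -151.8 kJ/kg
condensation at 36.1 °C: -358 kJ/kg
liquid 36.1→-4.22 °C: -93.542 kJ/kg
Δh = -151.8 + -358 + -93.542 = -603.35 kJ/kg
Q = ṁ·Δh = 207.3 kg/min × -603.35 kJ/kg = -125070 kJ/min
|Q| = 2084.6 kW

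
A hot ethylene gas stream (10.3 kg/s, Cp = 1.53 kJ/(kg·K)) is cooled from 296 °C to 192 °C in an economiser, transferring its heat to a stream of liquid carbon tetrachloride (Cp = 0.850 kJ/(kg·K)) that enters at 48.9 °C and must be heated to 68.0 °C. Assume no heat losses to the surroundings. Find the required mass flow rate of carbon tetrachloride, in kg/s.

Heat released by hot stream: Q = 10.3 × 1.53 × (296 − 192) = 1638.9 kJ/s
Energy balance on cold side (adiabatic exchanger): Q = ṁ_c·Cp_c·(T_c,out − T_c,in)
ṁ_c = 1638.9 / [0.850 × (68.0 − 48.9)] = 100.95 kg/s

ṁ_c = 101 kg/s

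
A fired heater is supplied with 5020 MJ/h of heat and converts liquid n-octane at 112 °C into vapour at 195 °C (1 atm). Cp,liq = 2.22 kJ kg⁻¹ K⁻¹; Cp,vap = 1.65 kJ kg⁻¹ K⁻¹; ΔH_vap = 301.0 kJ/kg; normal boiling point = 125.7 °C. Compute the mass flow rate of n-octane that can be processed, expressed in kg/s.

Δh = 2.22×(125.7−112) + 301.0 + 1.65×(195−125.7) = 445.76 kJ/kg
Q = 5020 MJ/h = 1394.4 kJ/s = 1394.4 kJ/s
ṁ = Q/Δh = 1394.4 / 445.76 = 3.1282 kg/s

ṁ = 3.13 kg/s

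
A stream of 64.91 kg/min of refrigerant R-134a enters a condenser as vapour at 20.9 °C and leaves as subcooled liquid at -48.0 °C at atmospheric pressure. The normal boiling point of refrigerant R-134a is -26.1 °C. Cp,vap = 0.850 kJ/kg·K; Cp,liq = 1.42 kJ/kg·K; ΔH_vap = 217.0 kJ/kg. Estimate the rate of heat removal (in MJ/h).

vapour 20.9→-26.1 °C: -39.95 kJ/kg
condensation at -26.1 °C: -217 kJ/kg
liquid -26.1→-48.0 °C: -31.098 kJ/kg
Δh = -39.95 + -217 + -31.098 = -288.05 kJ/kg
Q = ṁ·Δh = 64.91 kg/min × -288.05 kJ/kg = -18697 kJ/min
|Q| = 311.62 kW = 1121.8 MJ/h

Q_c = 1120 MJ/h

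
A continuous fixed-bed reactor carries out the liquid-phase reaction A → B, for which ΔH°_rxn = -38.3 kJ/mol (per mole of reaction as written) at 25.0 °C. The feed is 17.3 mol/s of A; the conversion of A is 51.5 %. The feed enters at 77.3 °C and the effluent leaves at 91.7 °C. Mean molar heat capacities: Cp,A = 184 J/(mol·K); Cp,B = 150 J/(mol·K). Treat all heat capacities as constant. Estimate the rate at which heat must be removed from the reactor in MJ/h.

Q_out = 1140 MJ/h

Extent of reaction ξ = 0.515 × 17.3 = 8.9095 mol/s
Reaction term: ξ·ΔH°_rxn = 8.9095 × -38.3 = -341.23 kJ/s
Sensible, feed 77.3→25 °C: -166.48 kJ/s
Outlet flows (mol/s): A 8.3905, B 8.9095
Sensible, products 25→91.7 °C: 192.11 kJ/s
Q = ΔH = -315.6 kJ/s = -315.6 kW
Heat removed = 1136.2 MJ/h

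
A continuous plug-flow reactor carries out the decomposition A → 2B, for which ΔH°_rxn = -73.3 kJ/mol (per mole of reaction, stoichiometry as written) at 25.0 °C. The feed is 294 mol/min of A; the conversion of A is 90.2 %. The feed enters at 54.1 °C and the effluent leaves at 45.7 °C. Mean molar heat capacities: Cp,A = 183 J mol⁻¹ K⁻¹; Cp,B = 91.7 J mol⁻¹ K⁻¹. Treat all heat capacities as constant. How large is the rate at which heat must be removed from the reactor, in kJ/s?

Q_out = 331 kJ/s

Extent of reaction ξ = 0.902 × 294 = 265.19 mol/min
Reaction term: ξ·ΔH°_rxn = 265.19 × -73.3 = -19438 kJ/min
Sensible, feed 54.1→25 °C: -1565.6 kJ/min
Outlet flows (mol/min): A 28.812, B 530.38
Sensible, products 25→45.7 °C: 1115.9 kJ/min
Q = ΔH = -19888 kJ/min = -331.47 kW
Heat removed = 331.47 kJ/s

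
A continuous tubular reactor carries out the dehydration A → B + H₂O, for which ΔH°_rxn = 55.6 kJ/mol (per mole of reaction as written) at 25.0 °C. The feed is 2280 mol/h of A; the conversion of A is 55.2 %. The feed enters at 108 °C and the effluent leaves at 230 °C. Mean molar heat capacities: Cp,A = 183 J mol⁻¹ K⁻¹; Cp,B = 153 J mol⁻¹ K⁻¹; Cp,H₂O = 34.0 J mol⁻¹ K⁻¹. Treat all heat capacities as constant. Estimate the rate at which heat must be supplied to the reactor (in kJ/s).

Q_in = 33.9 kJ/s

Extent of reaction ξ = 0.552 × 2280 = 1258.6 mol/h
Reaction term: ξ·ΔH°_rxn = 1258.6 × 55.6 = 69976 kJ/h
Sensible, feed 108→25 °C: -34631 kJ/h
Outlet flows (mol/h): A 1021.4, B 1258.6, H₂O 1258.6
Sensible, products 25→230 °C: 86566 kJ/h
Q = ΔH = 121910 kJ/h = 33.864 kW
Heat supplied = 33.864 kJ/s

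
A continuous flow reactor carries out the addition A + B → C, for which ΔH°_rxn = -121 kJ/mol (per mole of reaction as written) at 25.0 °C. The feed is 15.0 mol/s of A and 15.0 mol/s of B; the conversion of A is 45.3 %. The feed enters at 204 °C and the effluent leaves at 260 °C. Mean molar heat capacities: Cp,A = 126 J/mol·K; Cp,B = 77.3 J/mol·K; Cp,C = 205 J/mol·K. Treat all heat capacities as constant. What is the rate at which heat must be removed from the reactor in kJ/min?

Q_out = 38900 kJ/min

Extent of reaction ξ = 0.453 × 15.0 = 6.795 mol/s
Reaction term: ξ·ΔH°_rxn = 6.795 × -121 = -822.19 kJ/s
Sensible, feed 204→25 °C: -545.86 kJ/s
Outlet flows (mol/s): A 8.205, B 8.205, C 6.795
Sensible, products 25→260 °C: 719.35 kJ/s
Q = ΔH = -648.71 kJ/s = -648.71 kW
Heat removed = 38923 kJ/min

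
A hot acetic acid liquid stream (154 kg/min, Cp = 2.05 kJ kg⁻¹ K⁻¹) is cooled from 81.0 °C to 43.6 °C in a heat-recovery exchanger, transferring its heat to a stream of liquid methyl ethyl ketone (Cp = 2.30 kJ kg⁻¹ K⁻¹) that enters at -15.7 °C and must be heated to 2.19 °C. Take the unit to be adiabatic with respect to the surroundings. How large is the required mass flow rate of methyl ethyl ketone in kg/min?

Heat released by hot stream: Q = 154 × 2.05 × (81.0 − 43.6) = 11807 kJ/min
Energy balance on cold side (adiabatic exchanger): Q = ṁ_c·Cp_c·(T_c,out − T_c,in)
ṁ_c = 11807 / [2.30 × (2.19 − -15.7)] = 286.95 kg/min

ṁ_c = 287 kg/min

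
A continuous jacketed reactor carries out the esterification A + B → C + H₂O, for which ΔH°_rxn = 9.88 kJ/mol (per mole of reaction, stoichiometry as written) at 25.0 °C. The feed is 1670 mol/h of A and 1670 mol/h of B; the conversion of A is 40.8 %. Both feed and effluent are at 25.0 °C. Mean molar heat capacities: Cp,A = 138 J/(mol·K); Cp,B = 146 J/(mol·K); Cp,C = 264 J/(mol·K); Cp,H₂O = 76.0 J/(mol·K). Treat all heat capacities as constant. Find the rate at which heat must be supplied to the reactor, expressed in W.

Extent of reaction ξ = 0.408 × 1670 = 681.36 mol/h
Reaction term: ξ·ΔH°_rxn = 681.36 × 9.88 = 6731.8 kJ/h
Q = ΔH = 6731.8 kJ/h = 1.87 kW
Heat supplied = 1870 W

Q_in = 1870 W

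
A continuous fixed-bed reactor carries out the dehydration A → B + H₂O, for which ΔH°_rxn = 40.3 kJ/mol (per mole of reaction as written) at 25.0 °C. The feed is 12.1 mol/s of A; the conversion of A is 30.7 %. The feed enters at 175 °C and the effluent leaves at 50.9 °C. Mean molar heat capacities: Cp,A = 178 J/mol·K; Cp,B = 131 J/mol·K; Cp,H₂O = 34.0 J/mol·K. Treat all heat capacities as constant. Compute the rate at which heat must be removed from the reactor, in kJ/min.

Extent of reaction ξ = 0.307 × 12.1 = 3.7147 mol/s
Reaction term: ξ·ΔH°_rxn = 3.7147 × 40.3 = 149.7 kJ/s
Sensible, feed 175→25 °C: -323.07 kJ/s
Outlet flows (mol/s): A 8.3853, B 3.7147, H₂O 3.7147
Sensible, products 25→50.9 °C: 54.533 kJ/s
Q = ΔH = -118.83 kJ/s = -118.83 kW
Heat removed = 7130.1 kJ/min

Q_out = 7130 kJ/min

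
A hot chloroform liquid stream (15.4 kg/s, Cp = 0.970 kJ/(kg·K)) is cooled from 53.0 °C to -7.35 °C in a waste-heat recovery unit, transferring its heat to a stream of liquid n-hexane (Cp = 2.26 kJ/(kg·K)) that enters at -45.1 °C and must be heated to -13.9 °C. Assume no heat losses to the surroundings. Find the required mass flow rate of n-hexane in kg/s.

Heat released by hot stream: Q = 15.4 × 0.970 × (53.0 − -7.35) = 901.51 kJ/s
Energy balance on cold side (adiabatic exchanger): Q = ṁ_c·Cp_c·(T_c,out − T_c,in)
ṁ_c = 901.51 / [2.26 × (-13.9 − -45.1)] = 12.785 kg/s

ṁ_c = 12.8 kg/s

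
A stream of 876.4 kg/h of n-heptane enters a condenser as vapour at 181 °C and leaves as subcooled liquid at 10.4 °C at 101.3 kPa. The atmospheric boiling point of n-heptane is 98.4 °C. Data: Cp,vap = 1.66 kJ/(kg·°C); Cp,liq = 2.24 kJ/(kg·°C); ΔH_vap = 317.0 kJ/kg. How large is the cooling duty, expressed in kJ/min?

vapour 181→98.4 °C: -137.12 kJ/kg
condensation at 98.4 °C: -317 kJ/kg
liquid 98.4→10.4 °C: -197.12 kJ/kg
Δh = -137.12 + -317 + -197.12 = -651.24 kJ/kg
Q = ṁ·Δh = 876.4 kg/h × -651.24 kJ/kg = -570740 kJ/h
|Q| = 158.54 kW = 9512.4 kJ/min

Q_c = 9510 kJ/min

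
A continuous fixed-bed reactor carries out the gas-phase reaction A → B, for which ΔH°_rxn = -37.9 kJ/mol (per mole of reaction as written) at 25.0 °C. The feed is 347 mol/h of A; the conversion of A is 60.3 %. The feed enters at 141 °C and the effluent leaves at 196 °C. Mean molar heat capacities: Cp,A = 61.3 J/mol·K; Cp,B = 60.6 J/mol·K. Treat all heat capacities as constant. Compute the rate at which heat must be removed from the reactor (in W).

Extent of reaction ξ = 0.603 × 347 = 209.24 mol/h
Reaction term: ξ·ΔH°_rxn = 209.24 × -37.9 = -7930.2 kJ/h
Sensible, feed 141→25 °C: -2467.4 kJ/h
Outlet flows (mol/h): A 137.76, B 209.24
Sensible, products 25→196 °C: 3612.3 kJ/h
Q = ΔH = -6785.4 kJ/h = -1.8848 kW
Heat removed = 1884.8 W

Q_out = 1880 W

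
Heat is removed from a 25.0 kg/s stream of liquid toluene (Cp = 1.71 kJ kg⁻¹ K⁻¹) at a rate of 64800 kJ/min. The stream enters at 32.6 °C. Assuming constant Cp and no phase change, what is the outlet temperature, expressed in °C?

T_out = 7.34 °C

Q = 64800 kJ/min = 1080 kJ/s
ΔT = Q/(ṁ·Cp) = 1080/(25.0×1.71) = 25.263 K
T_out = 32.6 − 25.263 = 7.3368 °C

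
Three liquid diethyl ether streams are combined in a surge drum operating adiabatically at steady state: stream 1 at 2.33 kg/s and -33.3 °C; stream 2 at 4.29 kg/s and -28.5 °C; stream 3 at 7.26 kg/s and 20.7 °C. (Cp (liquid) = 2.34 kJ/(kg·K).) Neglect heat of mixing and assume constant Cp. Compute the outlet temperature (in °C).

No heat crosses the boundary, so H_out = H_in.
Σ ṁᵢCp,ᵢTᵢ = 2.33×2.34×-33.3 + 4.29×2.34×-28.5 + 7.26×2.34×20.7 = -116
Σ ṁᵢCp,ᵢ = 2.33×2.34 + 4.29×2.34 + 7.26×2.34 = 32.479
T_out = -116 / 32.479 = -3.5715 °C

T_out = -3.57 °C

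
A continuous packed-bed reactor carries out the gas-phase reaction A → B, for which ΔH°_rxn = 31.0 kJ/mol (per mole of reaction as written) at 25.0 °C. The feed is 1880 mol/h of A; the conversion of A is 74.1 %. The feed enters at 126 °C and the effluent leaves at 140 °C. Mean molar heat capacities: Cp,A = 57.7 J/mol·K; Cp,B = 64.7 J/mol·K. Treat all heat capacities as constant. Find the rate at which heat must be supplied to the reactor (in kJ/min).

Extent of reaction ξ = 0.741 × 1880 = 1393.1 mol/h
Reaction term: ξ·ΔH°_rxn = 1393.1 × 31.0 = 43185 kJ/h
Sensible, feed 126→25 °C: -10956 kJ/h
Outlet flows (mol/h): A 486.92, B 1393.1
Sensible, products 25→140 °C: 13596 kJ/h
Q = ΔH = 45826 kJ/h = 12.729 kW
Heat supplied = 763.76 kJ/min

Q_in = 764 kJ/min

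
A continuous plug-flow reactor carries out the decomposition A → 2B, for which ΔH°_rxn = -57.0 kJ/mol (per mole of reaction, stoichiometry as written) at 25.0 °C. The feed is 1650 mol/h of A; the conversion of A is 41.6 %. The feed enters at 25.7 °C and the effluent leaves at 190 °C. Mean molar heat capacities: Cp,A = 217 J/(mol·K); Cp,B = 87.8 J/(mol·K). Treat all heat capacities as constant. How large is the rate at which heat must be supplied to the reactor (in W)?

Extent of reaction ξ = 0.416 × 1650 = 686.4 mol/h
Reaction term: ξ·ΔH°_rxn = 686.4 × -57.0 = -39125 kJ/h
Sensible, feed 25.7→25 °C: -250.63 kJ/h
Outlet flows (mol/h): A 963.6, B 1372.8
Sensible, products 25→190 °C: 54389 kJ/h
Q = ΔH = 15014 kJ/h = 4.1706 kW
Heat supplied = 4170.6 W

Q_in = 4170 W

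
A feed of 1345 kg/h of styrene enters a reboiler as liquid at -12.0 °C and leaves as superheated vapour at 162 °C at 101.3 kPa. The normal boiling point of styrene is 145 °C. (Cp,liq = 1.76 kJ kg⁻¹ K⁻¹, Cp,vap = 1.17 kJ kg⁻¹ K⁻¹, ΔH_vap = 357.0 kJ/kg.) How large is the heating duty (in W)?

liquid -12.0→145 °C: 276.32 kJ/kg
vaporisation at 145 °C: 357 kJ/kg
vapour 145→162 °C: 19.89 kJ/kg
Δh = 276.32 + 357 + 19.89 = 653.21 kJ/kg
Q = ṁ·Δh = 1345 kg/h × 653.21 kJ/kg = 878570 kJ/h
|Q| = 244.05 kW = 244050 W

Q = 244000 W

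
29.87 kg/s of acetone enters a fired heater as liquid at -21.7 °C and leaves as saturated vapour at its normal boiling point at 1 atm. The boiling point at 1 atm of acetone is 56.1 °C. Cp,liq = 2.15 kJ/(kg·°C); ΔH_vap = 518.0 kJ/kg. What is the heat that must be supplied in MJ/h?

liquid -21.7→56.1 °C: 167.27 kJ/kg
vaporisation at 56.1 °C: 518 kJ/kg
Δh = 167.27 + 518 = 685.27 kJ/kg
Q = ṁ·Δh = 29.87 kg/s × 685.27 kJ/kg = 20469 kJ/s
|Q| = 20469 kW = 73688 MJ/h

Q = 73700 MJ/h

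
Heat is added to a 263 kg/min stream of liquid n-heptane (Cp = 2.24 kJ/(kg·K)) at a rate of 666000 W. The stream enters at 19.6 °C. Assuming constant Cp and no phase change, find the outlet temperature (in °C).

Q = 666000 W = 39960 kJ/min
ΔT = Q/(ṁ·Cp) = 39960/(263×2.24) = 67.83 K
T_out = 19.6 + 67.83 = 87.43 °C

T_out = 87.4 °C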